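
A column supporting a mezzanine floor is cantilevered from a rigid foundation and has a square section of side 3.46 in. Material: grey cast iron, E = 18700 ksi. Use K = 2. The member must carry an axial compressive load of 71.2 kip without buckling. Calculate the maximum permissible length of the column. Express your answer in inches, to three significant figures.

I = a⁴/12 = 3.46⁴/12 = 11.94 in⁴
At the buckling limit P_cr = P = 7.120×10^4 lb
From P_cr = π²EI/(K·L)²:  L = (1/K)·√(π²EI/P_cr) = (1/2)·√(π²×1.87×10^7×11.94/7.120×10^4)
L = 88.0 in

L_max ≈ 88.0 in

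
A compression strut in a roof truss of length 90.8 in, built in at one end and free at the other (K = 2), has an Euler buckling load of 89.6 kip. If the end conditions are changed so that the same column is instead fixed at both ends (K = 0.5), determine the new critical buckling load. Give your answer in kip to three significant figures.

P_cr ∝ 1/K², so P_cr,new = P_cr,old × (K_old/K_new)² = 89.6 × (2/0.5)²
= 89.6 × 16.00 = 1430 kip

P_cr ≈ 1430 kip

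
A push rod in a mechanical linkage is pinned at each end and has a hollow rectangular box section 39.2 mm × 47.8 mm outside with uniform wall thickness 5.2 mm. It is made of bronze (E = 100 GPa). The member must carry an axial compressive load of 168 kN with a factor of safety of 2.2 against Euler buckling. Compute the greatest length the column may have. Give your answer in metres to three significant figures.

Inner dimensions: h_i = 47.8 − 2×5.2 = 37.40 mm, b_i = 39.2 − 2×5.2 = 28.80 mm
Weak-axis I_min = (h_o·b_o³ − h_i·b_i³)/12 with b_o = 39.2, b_i = 28.80 mm (shorter outer/inner sides).
I_min = (47.8×39.2³ − 37.40×28.80³)/12 = 1.655×10^5 mm⁴
I = 1.655×10^-7 m⁴
Required critical load P_cr = n·P = 2.2 × 168 = 369.6 kN = 3.696×10^5 N
From P_cr = π²EI/(K·L)²:  L = (1/K)·√(π²EI/P_cr) = (1/1)·√(π²×1.00×10^11×1.655×10^-7/3.696×10^5)
L = 0.665 m

L_max ≈ 0.665 m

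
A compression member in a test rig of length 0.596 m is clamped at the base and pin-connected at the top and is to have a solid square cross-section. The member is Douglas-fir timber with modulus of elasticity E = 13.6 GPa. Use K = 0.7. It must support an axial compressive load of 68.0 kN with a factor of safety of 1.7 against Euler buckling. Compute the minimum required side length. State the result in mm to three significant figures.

Required P_cr = n·P = 1.7 × 68.0 = 115.6 kN
L_e = K·L = 0.7 × 0.596 = 0.4172 m
Required I = P_cr·L_e²/(π²E) = 1.156×10^5 × 0.4172² / (π² × 1.36×10^10) = 1.499×10^-7 m⁴
I_req = 1.499×10^5 mm⁴
Solid square: I = a⁴/12  ⇒  a = (12I)^(1/4) = (12×1.499×10^5)^(1/4) = 36.6 mm

a ≈ 36.6 mm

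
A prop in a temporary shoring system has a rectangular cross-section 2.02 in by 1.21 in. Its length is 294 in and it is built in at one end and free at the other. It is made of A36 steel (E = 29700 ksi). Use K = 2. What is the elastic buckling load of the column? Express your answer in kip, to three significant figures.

P_cr ≈ 0.253 kip

Buckling occurs about the weak axis: I_min = h·b³/12 with b = 1.21 in (the shorter side).
I_min = 2.02×1.21³/12 = 0.2982 in⁴
Effective length L_e = K·L = 2 × 294 = 588.0 in
P_cr = π²EI / L_e² = π² × 29700×10³ × 0.2982 / 588.0² = 252.8 lb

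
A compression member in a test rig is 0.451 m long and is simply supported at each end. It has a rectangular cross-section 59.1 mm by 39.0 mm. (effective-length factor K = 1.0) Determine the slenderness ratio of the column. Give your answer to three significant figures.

For a rectangle r_min = b/√12 = 39.0/√12 = 11.26 mm
L_e = K·L = 1 × 0.451 m = 0.4510 m = 451.00 mm
λ = L_e / r_min = 451.00 / 11.26 = 40.1

λ ≈ 40.1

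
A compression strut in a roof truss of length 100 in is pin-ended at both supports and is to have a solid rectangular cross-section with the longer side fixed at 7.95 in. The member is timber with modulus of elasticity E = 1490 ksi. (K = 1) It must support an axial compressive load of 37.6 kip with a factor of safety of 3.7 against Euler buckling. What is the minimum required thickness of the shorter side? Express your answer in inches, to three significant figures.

b ≈ 5.23 in

Required P_cr = n·P = 3.7 × 37.6 = 139.1 kip
L_e = K·L = 1 × 100 = 100.0 in
Required I = P_cr·L_e²/(π²E) = 1.391×10^5 × 100.0² / (π² × 1.49×10^6) = 94.60 in⁴
Rectangle, weak axis: I_min = h·b³/12 with h = 7.95 in fixed  ⇒  b = (12I/h)^(1/3) = 5.23 in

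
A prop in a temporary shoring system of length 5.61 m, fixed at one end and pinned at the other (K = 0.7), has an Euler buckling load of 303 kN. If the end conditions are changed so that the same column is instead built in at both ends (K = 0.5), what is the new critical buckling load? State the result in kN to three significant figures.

P_cr ∝ 1/K², so P_cr,new = P_cr,old × (K_old/K_new)² = 303 × (0.7/0.5)²
= 303 × 1.960 = 594 kN

P_cr ≈ 594 kN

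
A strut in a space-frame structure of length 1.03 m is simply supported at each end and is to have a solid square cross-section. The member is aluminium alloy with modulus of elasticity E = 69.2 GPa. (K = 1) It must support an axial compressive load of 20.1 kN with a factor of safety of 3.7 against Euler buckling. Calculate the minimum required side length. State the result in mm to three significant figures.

Required P_cr = n·P = 3.7 × 20.1 = 74.37 kN
L_e = K·L = 1 × 1.03 = 1.030 m
Required I = P_cr·L_e²/(π²E) = 7.437×10^4 × 1.030² / (π² × 6.92×10^10) = 1.155×10^-7 m⁴
I_req = 1.155×10^5 mm⁴
Solid square: I = a⁴/12  ⇒  a = (12I)^(1/4) = (12×1.155×10^5)^(1/4) = 34.3 mm

a ≈ 34.3 mm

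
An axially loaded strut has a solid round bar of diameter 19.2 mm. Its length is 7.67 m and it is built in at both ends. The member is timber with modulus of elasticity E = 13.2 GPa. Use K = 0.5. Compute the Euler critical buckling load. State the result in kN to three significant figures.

P_cr ≈ 0.0591 kN

I = πd⁴/64 = π×19.2⁴/64 = 6.671×10^3 mm⁴
I = 6.671×10^3 mm⁴ = 6.671×10^-9 m⁴
Effective length L_e = K·L = 0.5 × 7.67 = 3.835 m
P_cr = π²EI / L_e² = π² × 13.2×10⁹ × 6.671×10^-9 / 3.835² = 59.09 N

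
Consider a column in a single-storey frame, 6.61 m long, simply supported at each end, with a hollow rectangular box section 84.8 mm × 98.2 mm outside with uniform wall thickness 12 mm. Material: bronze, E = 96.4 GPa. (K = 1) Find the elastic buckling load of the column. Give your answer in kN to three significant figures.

Inner dimensions: h_i = 98.2 − 2×12 = 74.20 mm, b_i = 84.8 − 2×12 = 60.80 mm
Weak-axis I_min = (h_o·b_o³ − h_i·b_i³)/12 with b_o = 84.8, b_i = 60.80 mm (shorter outer/inner sides).
I_min = (98.2×84.8³ − 74.20×60.80³)/12 = 3.600×10^6 mm⁴
I = 3.600×10^6 mm⁴ = 3.600×10^-6 m⁴
Effective length L_e = K·L = 1 × 6.61 = 6.610 m
P_cr = π²EI / L_e² = π² × 96.4×10⁹ × 3.600×10^-6 / 6.610² = 7.840×10^4 N

P_cr ≈ 78.4 kN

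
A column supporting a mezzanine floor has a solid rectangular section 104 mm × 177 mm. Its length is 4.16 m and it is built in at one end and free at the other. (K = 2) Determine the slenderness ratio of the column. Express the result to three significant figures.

λ ≈ 277

For a rectangle r_min = b/√12 = 104/√12 = 30.02 mm
L_e = K·L = 2 × 4.16 m = 8.320 m = 8320.0 mm
λ = L_e / r_min = 8320.0 / 30.02 = 277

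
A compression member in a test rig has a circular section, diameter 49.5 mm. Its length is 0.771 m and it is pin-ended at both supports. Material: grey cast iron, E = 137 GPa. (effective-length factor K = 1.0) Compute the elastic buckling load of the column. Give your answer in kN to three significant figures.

I = πd⁴/64 = π×49.5⁴/64 = 2.947×10^5 mm⁴
I = 2.947×10^5 mm⁴ = 2.947×10^-7 m⁴
Effective length L_e = K·L = 1 × 0.771 = 0.7710 m
P_cr = π²EI / L_e² = π² × 137×10⁹ × 2.947×10^-7 / 0.7710² = 6.704×10^5 N

P_cr ≈ 670 kN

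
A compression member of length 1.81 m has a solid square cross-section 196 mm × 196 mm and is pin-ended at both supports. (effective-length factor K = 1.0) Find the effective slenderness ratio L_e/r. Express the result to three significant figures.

λ ≈ 32.0

I = a⁴/12 = 196⁴/12 = 1.230×10^8 mm⁴
A = 3.842×10^4 mm²;  r_min = √(I/A) = √(1.230×10^8/3.842×10^4) = 56.58 mm
L_e = K·L = 1 × 1.81 m = 1.810 m = 1810.0 mm
λ = L_e / r_min = 1810.0 / 56.58 = 32.0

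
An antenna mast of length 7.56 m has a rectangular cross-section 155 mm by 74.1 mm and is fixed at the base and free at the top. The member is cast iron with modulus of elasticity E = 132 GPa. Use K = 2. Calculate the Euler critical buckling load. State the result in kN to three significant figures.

Buckling occurs about the weak axis: I_min = h·b³/12 with b = 74.1 mm (the shorter side).
I_min = 155×74.1³/12 = 5.255×10^6 mm⁴
I = 5.255×10^6 mm⁴ = 5.255×10^-6 m⁴
Effective length L_e = K·L = 2 × 7.56 = 15.12 m
P_cr = π²EI / L_e² = π² × 132×10⁹ × 5.255×10^-6 / 15.12² = 2.995×10^4 N

P_cr ≈ 29.9 kN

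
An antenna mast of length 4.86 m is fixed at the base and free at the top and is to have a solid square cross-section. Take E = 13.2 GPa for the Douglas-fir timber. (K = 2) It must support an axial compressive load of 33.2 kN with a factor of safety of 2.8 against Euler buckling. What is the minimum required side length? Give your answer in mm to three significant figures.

Required P_cr = n·P = 2.8 × 33.2 = 92.96 kN
L_e = K·L = 2 × 4.86 = 9.720 m
Required I = P_cr·L_e²/(π²E) = 9.296×10^4 × 9.720² / (π² × 1.32×10^10) = 6.741×10^-5 m⁴
I_req = 6.741×10^7 mm⁴
Solid square: I = a⁴/12  ⇒  a = (12I)^(1/4) = (12×6.741×10^7)^(1/4) = 169 mm

a ≈ 169 mm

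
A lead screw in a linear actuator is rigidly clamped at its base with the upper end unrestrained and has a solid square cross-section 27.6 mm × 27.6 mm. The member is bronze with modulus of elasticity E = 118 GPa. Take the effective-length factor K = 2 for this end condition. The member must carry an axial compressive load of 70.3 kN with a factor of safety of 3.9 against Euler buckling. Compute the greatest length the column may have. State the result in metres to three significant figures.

L_max ≈ 0.227 m

I = a⁴/12 = 27.6⁴/12 = 4.836×10^4 mm⁴
I = 4.836×10^-8 m⁴
Required critical load P_cr = n·P = 3.9 × 70.3 = 274.2 kN = 2.742×10^5 N
From P_cr = π²EI/(K·L)²:  L = (1/K)·√(π²EI/P_cr) = (1/2)·√(π²×1.18×10^11×4.836×10^-8/2.742×10^5)
L = 0.227 m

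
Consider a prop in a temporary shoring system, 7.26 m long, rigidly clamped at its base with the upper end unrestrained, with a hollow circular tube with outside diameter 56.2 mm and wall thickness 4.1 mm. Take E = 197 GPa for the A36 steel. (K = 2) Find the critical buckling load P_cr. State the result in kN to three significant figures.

Inner diameter d_i = 56.2 − 2×4.1 = 48.00 mm
I = π(d_o⁴ − d_i⁴)/64 = π(56.2⁴ − 48.00⁴)/64 = 2.291×10^5 mm⁴
I = 2.291×10^5 mm⁴ = 2.291×10^-7 m⁴
Effective length L_e = K·L = 2 × 7.26 = 14.52 m
P_cr = π²EI / L_e² = π² × 197×10⁹ × 2.291×10^-7 / 14.52² = 2.113×10^3 N

P_cr ≈ 2.11 kN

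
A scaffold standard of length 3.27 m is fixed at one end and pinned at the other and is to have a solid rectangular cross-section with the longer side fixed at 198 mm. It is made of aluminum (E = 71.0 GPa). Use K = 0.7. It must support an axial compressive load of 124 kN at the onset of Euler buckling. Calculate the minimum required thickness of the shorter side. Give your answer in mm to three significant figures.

b ≈ 38.3 mm

L_e = K·L = 0.7 × 3.27 = 2.289 m
Required I = P_cr·L_e²/(π²E) = 1.240×10^5 × 2.289² / (π² × 7.10×10^10) = 9.272×10^-7 m⁴
I_req = 9.272×10^5 mm⁴
Rectangle, weak axis: I_min = h·b³/12 with h = 198 mm fixed  ⇒  b = (12I/h)^(1/3) = 38.3 mm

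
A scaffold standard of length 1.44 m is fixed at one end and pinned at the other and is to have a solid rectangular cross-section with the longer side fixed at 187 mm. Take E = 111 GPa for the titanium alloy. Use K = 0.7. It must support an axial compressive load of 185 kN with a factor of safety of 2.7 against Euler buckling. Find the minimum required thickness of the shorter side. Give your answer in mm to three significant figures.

b ≈ 31.0 mm

Required P_cr = n·P = 2.7 × 185 = 499.5 kN
L_e = K·L = 0.7 × 1.44 = 1.008 m
Required I = P_cr·L_e²/(π²E) = 4.995×10^5 × 1.008² / (π² × 1.11×10^11) = 4.633×10^-7 m⁴
I_req = 4.633×10^5 mm⁴
Rectangle, weak axis: I_min = h·b³/12 with h = 187 mm fixed  ⇒  b = (12I/h)^(1/3) = 31.0 mm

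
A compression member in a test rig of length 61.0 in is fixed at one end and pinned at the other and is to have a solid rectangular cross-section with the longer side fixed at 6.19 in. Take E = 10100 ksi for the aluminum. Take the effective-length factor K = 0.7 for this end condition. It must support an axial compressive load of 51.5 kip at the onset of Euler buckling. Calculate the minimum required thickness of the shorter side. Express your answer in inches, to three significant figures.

L_e = K·L = 0.7 × 61.0 = 42.70 in
Required I = P_cr·L_e²/(π²E) = 5.150×10^4 × 42.70² / (π² × 1.01×10^7) = 0.9420 in⁴
Rectangle, weak axis: I_min = h·b³/12 with h = 6.19 in fixed  ⇒  b = (12I/h)^(1/3) = 1.22 in

b ≈ 1.22 in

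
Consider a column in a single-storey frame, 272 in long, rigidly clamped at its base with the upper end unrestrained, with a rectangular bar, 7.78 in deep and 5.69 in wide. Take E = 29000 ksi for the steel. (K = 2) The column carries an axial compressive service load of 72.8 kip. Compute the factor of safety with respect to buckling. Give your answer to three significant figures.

Buckling occurs about the weak axis: I_min = h·b³/12 with b = 5.69 in (the shorter side).
I_min = 7.78×5.69³/12 = 119.4 in⁴
Effective length L_e = K·L = 2 × 272 = 544.0 in
P_cr = π²EI / L_e² = π² × 29000×10³ × 119.4 / 544.0² = 1.155×10^5 lb
Factor of safety n = P_cr / P = 115.51 / 72.8 = 1.59

n ≈ 1.59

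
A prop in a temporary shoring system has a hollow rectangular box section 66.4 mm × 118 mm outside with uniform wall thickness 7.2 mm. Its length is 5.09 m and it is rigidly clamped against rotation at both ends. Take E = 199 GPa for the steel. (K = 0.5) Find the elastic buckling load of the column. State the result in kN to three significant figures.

Inner dimensions: h_i = 118 − 2×7.2 = 103.6 mm, b_i = 66.4 − 2×7.2 = 52.00 mm
Weak-axis I_min = (h_o·b_o³ − h_i·b_i³)/12 with b_o = 66.4, b_i = 52.00 mm (shorter outer/inner sides).
I_min = (118×66.4³ − 103.6×52.00³)/12 = 1.665×10^6 mm⁴
I = 1.665×10^6 mm⁴ = 1.665×10^-6 m⁴
Effective length L_e = K·L = 0.5 × 5.09 = 2.545 m
P_cr = π²EI / L_e² = π² × 199×10⁹ × 1.665×10^-6 / 2.545² = 5.048×10^5 N

P_cr ≈ 505 kN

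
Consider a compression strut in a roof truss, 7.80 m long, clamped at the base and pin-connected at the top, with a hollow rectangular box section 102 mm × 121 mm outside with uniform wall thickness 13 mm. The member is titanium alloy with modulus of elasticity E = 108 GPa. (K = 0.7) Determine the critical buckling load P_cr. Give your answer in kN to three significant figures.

P_cr ≈ 258 kN

Inner dimensions: h_i = 121 − 2×13 = 95.00 mm, b_i = 102 − 2×13 = 76.00 mm
Weak-axis I_min = (h_o·b_o³ − h_i·b_i³)/12 with b_o = 102, b_i = 76.00 mm (shorter outer/inner sides).
I_min = (121×102³ − 95.00×76.00³)/12 = 7.225×10^6 mm⁴
I = 7.225×10^6 mm⁴ = 7.225×10^-6 m⁴
Effective length L_e = K·L = 0.7 × 7.80 = 5.460 m
P_cr = π²EI / L_e² = π² × 108×10⁹ × 7.225×10^-6 / 5.460² = 2.583×10^5 N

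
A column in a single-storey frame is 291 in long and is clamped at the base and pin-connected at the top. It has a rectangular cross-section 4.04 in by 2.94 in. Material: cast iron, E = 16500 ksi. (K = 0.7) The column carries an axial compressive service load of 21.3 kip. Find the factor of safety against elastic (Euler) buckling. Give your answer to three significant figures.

n ≈ 1.58

Buckling occurs about the weak axis: I_min = h·b³/12 with b = 2.94 in (the shorter side).
I_min = 4.04×2.94³/12 = 8.555 in⁴
Effective length L_e = K·L = 0.7 × 291 = 203.7 in
P_cr = π²EI / L_e² = π² × 16500×10³ × 8.555 / 203.7² = 3.358×10^4 lb
Factor of safety n = P_cr / P = 33.577 / 21.3 = 1.58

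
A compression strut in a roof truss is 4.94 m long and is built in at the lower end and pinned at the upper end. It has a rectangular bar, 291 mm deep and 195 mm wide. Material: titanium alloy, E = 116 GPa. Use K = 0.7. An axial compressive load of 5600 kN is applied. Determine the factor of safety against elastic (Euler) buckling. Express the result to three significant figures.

n ≈ 3.07

Buckling occurs about the weak axis: I_min = h·b³/12 with b = 195 mm (the shorter side).
I_min = 291×195³/12 = 1.798×10^8 mm⁴
I = 1.798×10^8 mm⁴ = 1.798×10^-4 m⁴
Effective length L_e = K·L = 0.7 × 4.94 = 3.458 m
P_cr = π²EI / L_e² = π² × 116×10⁹ × 1.798×10^-4 / 3.458² = 1.722×10^7 N
Factor of safety n = P_cr / P = 17216 / 5600 = 3.07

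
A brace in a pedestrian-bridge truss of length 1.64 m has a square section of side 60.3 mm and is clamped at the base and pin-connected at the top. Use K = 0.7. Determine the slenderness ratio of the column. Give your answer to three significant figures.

I = a⁴/12 = 60.3⁴/12 = 1.102×10^6 mm⁴
A = 3.636×10^3 mm²;  r_min = √(I/A) = √(1.102×10^6/3.636×10^3) = 17.41 mm
L_e = K·L = 0.7 × 1.64 m = 1.148 m = 1148.0 mm
λ = L_e / r_min = 1148.0 / 17.41 = 66.0

λ ≈ 66.0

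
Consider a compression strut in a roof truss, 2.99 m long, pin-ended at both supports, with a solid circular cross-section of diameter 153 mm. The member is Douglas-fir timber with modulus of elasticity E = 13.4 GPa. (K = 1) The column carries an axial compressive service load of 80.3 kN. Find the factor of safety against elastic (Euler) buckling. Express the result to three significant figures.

n ≈ 4.96

I = πd⁴/64 = π×153⁴/64 = 2.690×10^7 mm⁴
I = 2.690×10^7 mm⁴ = 2.690×10^-5 m⁴
Effective length L_e = K·L = 1 × 2.99 = 2.990 m
P_cr = π²EI / L_e² = π² × 13.4×10⁹ × 2.690×10^-5 / 2.990² = 3.979×10^5 N
Factor of safety n = P_cr / P = 397.92 / 80.3 = 4.96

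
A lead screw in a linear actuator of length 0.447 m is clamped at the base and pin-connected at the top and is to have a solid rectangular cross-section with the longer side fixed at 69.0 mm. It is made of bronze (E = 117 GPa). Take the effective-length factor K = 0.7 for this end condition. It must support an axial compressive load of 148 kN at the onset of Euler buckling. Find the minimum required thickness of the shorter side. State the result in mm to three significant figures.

b ≈ 13.0 mm

L_e = K·L = 0.7 × 0.447 = 0.3129 m
Required I = P_cr·L_e²/(π²E) = 1.480×10^5 × 0.3129² / (π² × 1.17×10^11) = 1.255×10^-8 m⁴
I_req = 1.255×10^4 mm⁴
Rectangle, weak axis: I_min = h·b³/12 with h = 69.0 mm fixed  ⇒  b = (12I/h)^(1/3) = 13.0 mm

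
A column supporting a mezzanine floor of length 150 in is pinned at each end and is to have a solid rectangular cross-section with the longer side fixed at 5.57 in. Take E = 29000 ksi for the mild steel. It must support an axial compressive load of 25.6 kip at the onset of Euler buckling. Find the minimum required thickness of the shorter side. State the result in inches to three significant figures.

b ≈ 1.63 in

L_e = K·L = 1 × 150 = 150.0 in
Required I = P_cr·L_e²/(π²E) = 2.560×10^4 × 150.0² / (π² × 2.90×10^7) = 2.012 in⁴
Rectangle, weak axis: I_min = h·b³/12 with h = 5.57 in fixed  ⇒  b = (12I/h)^(1/3) = 1.63 in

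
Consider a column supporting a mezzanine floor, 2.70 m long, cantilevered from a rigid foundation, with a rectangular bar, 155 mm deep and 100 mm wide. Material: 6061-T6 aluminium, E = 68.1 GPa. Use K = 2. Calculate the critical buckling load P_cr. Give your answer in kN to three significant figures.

P_cr ≈ 298 kN

Buckling occurs about the weak axis: I_min = h·b³/12 with b = 100 mm (the shorter side).
I_min = 155×100³/12 = 1.292×10^7 mm⁴
I = 1.292×10^7 mm⁴ = 1.292×10^-5 m⁴
Effective length L_e = K·L = 2 × 2.70 = 5.400 m
P_cr = π²EI / L_e² = π² × 68.1×10⁹ × 1.292×10^-5 / 5.400² = 2.977×10^5 N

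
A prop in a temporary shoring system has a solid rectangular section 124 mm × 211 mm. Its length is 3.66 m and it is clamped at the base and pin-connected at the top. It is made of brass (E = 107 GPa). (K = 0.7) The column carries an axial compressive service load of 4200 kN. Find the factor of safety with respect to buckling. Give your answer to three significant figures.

Buckling occurs about the weak axis: I_min = h·b³/12 with b = 124 mm (the shorter side).
I_min = 211×124³/12 = 3.352×10^7 mm⁴
I = 3.352×10^7 mm⁴ = 3.352×10^-5 m⁴
Effective length L_e = K·L = 0.7 × 3.66 = 2.562 m
P_cr = π²EI / L_e² = π² × 107×10⁹ × 3.352×10^-5 / 2.562² = 5.394×10^6 N
Factor of safety n = P_cr / P = 5393.8 / 4200 = 1.28

n ≈ 1.28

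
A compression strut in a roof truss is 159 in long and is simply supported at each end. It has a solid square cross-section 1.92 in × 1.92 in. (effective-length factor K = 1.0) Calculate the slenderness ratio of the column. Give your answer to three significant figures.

λ ≈ 287

For a square r = a/√12 = 1.92/√12 = 0.5543 in
L_e = K·L = 1 × 159 = 159.0 in
λ = L_e / r_min = 159.00 / 0.5543 = 287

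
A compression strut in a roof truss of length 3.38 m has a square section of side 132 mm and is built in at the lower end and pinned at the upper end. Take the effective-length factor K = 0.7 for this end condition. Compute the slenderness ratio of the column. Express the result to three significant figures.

λ ≈ 62.1

For a square r = a/√12 = 132/√12 = 38.11 mm
L_e = K·L = 0.7 × 3.38 m = 2.366 m = 2366.0 mm
λ = L_e / r_min = 2366.0 / 38.11 = 62.1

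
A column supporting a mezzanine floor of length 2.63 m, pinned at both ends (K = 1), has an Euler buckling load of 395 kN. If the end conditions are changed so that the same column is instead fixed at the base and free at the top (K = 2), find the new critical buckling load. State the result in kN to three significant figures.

P_cr ∝ 1/K², so P_cr,new = P_cr,old × (K_old/K_new)² = 395 × (1/2)²
= 395 × 0.2500 = 98.8 kN

P_cr ≈ 98.8 kN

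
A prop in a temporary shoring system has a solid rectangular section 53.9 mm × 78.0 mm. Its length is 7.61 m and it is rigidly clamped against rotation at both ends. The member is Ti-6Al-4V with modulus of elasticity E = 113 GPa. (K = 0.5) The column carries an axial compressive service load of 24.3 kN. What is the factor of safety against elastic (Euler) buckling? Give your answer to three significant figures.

Buckling occurs about the weak axis: I_min = h·b³/12 with b = 53.9 mm (the shorter side).
I_min = 78.0×53.9³/12 = 1.018×10^6 mm⁴
I = 1.018×10^6 mm⁴ = 1.018×10^-6 m⁴
Effective length L_e = K·L = 0.5 × 7.61 = 3.805 m
P_cr = π²EI / L_e² = π² × 113×10⁹ × 1.018×10^-6 / 3.805² = 7.841×10^4 N
Factor of safety n = P_cr / P = 78.406 / 24.3 = 3.23

n ≈ 3.23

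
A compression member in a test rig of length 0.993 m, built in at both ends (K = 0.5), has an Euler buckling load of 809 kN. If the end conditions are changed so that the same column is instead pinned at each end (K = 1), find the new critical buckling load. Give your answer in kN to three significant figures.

P_cr ∝ 1/K², so P_cr,new = P_cr,old × (K_old/K_new)² = 809 × (0.5/1)²
= 809 × 0.2500 = 202 kN

P_cr ≈ 202 kN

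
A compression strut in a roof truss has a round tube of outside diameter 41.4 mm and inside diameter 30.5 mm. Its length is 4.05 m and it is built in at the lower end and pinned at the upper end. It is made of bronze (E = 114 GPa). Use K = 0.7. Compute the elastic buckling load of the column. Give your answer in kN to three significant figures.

d_o = 41.4 mm, d_i = 30.5 mm
I = π(d_o⁴ − d_i⁴)/64 = π(41.4⁴ − 30.50⁴)/64 = 1.017×10^5 mm⁴
I = 1.017×10^5 mm⁴ = 1.017×10^-7 m⁴
Effective length L_e = K·L = 0.7 × 4.05 = 2.835 m
P_cr = π²EI / L_e² = π² × 114×10⁹ × 1.017×10^-7 / 2.835² = 1.424×10^4 N

P_cr ≈ 14.2 kN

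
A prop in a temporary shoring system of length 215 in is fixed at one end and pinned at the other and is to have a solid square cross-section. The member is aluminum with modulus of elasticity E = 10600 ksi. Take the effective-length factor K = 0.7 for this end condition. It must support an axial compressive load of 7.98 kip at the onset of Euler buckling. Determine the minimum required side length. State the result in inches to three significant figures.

a ≈ 2.13 in

L_e = K·L = 0.7 × 215 = 150.5 in
Required I = P_cr·L_e²/(π²E) = 7.980×10^3 × 150.5² / (π² × 1.06×10^7) = 1.728 in⁴
Solid square: I = a⁴/12  ⇒  a = (12I)^(1/4) = (12×1.728)^(1/4) = 2.13 in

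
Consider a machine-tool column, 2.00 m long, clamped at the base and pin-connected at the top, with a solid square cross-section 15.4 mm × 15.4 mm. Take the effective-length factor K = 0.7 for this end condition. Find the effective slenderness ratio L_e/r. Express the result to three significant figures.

λ ≈ 315

For a square r = a/√12 = 15.4/√12 = 4.446 mm
L_e = K·L = 0.7 × 2.00 m = 1.400 m = 1400.0 mm
λ = L_e / r_min = 1400.0 / 4.446 = 315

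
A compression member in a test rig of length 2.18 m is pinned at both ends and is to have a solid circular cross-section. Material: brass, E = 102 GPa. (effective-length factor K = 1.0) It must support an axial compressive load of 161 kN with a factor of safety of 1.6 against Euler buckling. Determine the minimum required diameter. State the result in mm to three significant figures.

Required P_cr = n·P = 1.6 × 161 = 257.6 kN
L_e = K·L = 1 × 2.18 = 2.180 m
Required I = P_cr·L_e²/(π²E) = 2.576×10^5 × 2.180² / (π² × 1.02×10^11) = 1.216×10^-6 m⁴
I_req = 1.216×10^6 mm⁴
Solid circle: I = πd⁴/64  ⇒  d = (64I/π)^(1/4) = (64×1.216×10^6/π)^(1/4) = 70.6 mm

d ≈ 70.6 mm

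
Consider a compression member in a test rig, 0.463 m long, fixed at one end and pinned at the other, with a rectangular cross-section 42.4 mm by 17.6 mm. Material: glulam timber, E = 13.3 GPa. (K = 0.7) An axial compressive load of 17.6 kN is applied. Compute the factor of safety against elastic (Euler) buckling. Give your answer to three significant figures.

Buckling occurs about the weak axis: I_min = h·b³/12 with b = 17.6 mm (the shorter side).
I_min = 42.4×17.6³/12 = 1.926×10^4 mm⁴
I = 1.926×10^4 mm⁴ = 1.926×10^-8 m⁴
Effective length L_e = K·L = 0.7 × 0.463 = 0.3241 m
P_cr = π²EI / L_e² = π² × 13.3×10⁹ × 1.926×10^-8 / 0.3241² = 2.407×10^4 N
Factor of safety n = P_cr / P = 24.072 / 17.6 = 1.37

n ≈ 1.37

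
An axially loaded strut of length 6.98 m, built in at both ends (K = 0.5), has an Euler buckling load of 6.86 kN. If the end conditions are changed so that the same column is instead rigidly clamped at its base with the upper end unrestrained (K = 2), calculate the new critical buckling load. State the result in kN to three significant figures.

P_cr ∝ 1/K², so P_cr,new = P_cr,old × (K_old/K_new)² = 6.86 × (0.5/2)²
= 6.86 × 0.06250 = 0.429 kN

P_cr ≈ 0.429 kN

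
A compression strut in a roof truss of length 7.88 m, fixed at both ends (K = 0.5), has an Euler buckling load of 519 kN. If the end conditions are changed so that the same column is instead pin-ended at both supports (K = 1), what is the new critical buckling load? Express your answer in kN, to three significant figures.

P_cr ≈ 130 kN

P_cr ∝ 1/K², so P_cr,new = P_cr,old × (K_old/K_new)² = 519 × (0.5/1)²
= 519 × 0.2500 = 130 kN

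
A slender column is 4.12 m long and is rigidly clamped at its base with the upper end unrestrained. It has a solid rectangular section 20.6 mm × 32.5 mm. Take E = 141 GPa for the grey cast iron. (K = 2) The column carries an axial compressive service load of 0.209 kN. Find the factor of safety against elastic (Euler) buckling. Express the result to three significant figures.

n ≈ 2.32

Buckling occurs about the weak axis: I_min = h·b³/12 with b = 20.6 mm (the shorter side).
I_min = 32.5×20.6³/12 = 2.368×10^4 mm⁴
I = 2.368×10^4 mm⁴ = 2.368×10^-8 m⁴
Effective length L_e = K·L = 2 × 4.12 = 8.240 m
P_cr = π²EI / L_e² = π² × 141×10⁹ × 2.368×10^-8 / 8.240² = 485.3 N
Factor of safety n = P_cr / P = 0.48525 / 0.209 = 2.32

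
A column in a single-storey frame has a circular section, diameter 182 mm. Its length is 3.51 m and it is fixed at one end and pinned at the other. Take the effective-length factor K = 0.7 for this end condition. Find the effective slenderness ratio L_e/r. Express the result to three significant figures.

λ ≈ 54.0

For a solid circle r = d/4 = 182/4 = 45.50 mm
L_e = K·L = 0.7 × 3.51 m = 2.457 m = 2457.0 mm
λ = L_e / r_min = 2457.0 / 45.50 = 54.0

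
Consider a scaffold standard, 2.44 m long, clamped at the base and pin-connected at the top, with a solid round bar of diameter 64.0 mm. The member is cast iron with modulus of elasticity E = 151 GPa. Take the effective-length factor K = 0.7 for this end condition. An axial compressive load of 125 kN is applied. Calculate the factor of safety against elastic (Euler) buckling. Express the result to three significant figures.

I = πd⁴/64 = π×64.0⁴/64 = 8.235×10^5 mm⁴
I = 8.235×10^5 mm⁴ = 8.235×10^-7 m⁴
Effective length L_e = K·L = 0.7 × 2.44 = 1.708 m
P_cr = π²EI / L_e² = π² × 151×10⁹ × 8.235×10^-7 / 1.708² = 4.207×10^5 N
Factor of safety n = P_cr / P = 420.72 / 125 = 3.37

n ≈ 3.37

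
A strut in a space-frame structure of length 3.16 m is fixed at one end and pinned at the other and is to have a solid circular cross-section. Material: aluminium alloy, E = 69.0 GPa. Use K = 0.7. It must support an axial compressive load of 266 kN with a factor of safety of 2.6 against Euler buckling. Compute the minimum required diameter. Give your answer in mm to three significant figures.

d ≈ 100 mm

Required P_cr = n·P = 2.6 × 266 = 691.6 kN
L_e = K·L = 0.7 × 3.16 = 2.212 m
Required I = P_cr·L_e²/(π²E) = 6.916×10^5 × 2.212² / (π² × 6.90×10^10) = 4.969×10^-6 m⁴
I_req = 4.969×10^6 mm⁴
Solid circle: I = πd⁴/64  ⇒  d = (64I/π)^(1/4) = (64×4.969×10^6/π)^(1/4) = 100 mm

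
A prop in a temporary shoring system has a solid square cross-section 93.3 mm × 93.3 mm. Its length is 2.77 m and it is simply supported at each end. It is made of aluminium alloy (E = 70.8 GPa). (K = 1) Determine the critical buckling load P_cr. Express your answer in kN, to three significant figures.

I = a⁴/12 = 93.3⁴/12 = 6.315×10^6 mm⁴
I = 6.315×10^6 mm⁴ = 6.315×10^-6 m⁴
Effective length L_e = K·L = 1 × 2.77 = 2.770 m
P_cr = π²EI / L_e² = π² × 70.8×10⁹ × 6.315×10^-6 / 2.770² = 5.751×10^5 N

P_cr ≈ 575 kN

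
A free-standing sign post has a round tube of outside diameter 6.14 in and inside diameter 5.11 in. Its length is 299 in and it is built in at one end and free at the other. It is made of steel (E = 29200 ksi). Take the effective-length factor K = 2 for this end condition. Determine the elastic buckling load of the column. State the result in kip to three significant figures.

P_cr ≈ 29.3 kip

d_o = 6.14 in, d_i = 5.11 in
I = π(d_o⁴ − d_i⁴)/64 = π(6.14⁴ − 5.110⁴)/64 = 36.30 in⁴
Effective length L_e = K·L = 2 × 299 = 598.0 in
P_cr = π²EI / L_e² = π² × 29200×10³ × 36.30 / 598.0² = 2.925×10^4 lb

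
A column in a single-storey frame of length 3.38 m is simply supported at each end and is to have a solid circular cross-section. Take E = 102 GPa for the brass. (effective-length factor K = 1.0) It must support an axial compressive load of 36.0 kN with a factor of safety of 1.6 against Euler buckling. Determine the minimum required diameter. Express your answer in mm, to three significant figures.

Required P_cr = n·P = 1.6 × 36.0 = 57.60 kN
L_e = K·L = 1 × 3.38 = 3.380 m
Required I = P_cr·L_e²/(π²E) = 5.760×10^4 × 3.380² / (π² × 1.02×10^11) = 6.537×10^-7 m⁴
I_req = 6.537×10^5 mm⁴
Solid circle: I = πd⁴/64  ⇒  d = (64I/π)^(1/4) = (64×6.537×10^5/π)^(1/4) = 60.4 mm

d ≈ 60.4 mm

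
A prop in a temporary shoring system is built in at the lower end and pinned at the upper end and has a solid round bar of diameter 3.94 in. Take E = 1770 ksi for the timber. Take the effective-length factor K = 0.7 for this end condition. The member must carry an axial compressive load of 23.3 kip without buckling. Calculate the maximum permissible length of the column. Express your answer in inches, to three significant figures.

I = πd⁴/64 = π×3.94⁴/64 = 11.83 in⁴
At the buckling limit P_cr = P = 2.330×10^4 lb
From P_cr = π²EI/(K·L)²:  L = (1/K)·√(π²EI/P_cr) = (1/0.7)·√(π²×1.77×10^6×11.83/2.330×10^4)
L = 135 in

L_max ≈ 135 in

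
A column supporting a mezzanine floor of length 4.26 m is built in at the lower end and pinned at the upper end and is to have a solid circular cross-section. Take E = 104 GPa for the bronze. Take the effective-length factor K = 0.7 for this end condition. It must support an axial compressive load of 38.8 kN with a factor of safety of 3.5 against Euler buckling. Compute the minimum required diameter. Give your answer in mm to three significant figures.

Required P_cr = n·P = 3.5 × 38.8 = 135.8 kN
L_e = K·L = 0.7 × 4.26 = 2.982 m
Required I = P_cr·L_e²/(π²E) = 1.358×10^5 × 2.982² / (π² × 1.04×10^11) = 1.176×10^-6 m⁴
I_req = 1.176×10^6 mm⁴
Solid circle: I = πd⁴/64  ⇒  d = (64I/π)^(1/4) = (64×1.176×10^6/π)^(1/4) = 70.0 mm

d ≈ 70.0 mm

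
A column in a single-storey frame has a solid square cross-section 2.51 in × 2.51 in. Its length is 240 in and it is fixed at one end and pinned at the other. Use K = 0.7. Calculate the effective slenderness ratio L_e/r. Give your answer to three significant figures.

For a square r = a/√12 = 2.51/√12 = 0.7246 in
L_e = K·L = 0.7 × 240 = 168.0 in
λ = L_e / r_min = 168.00 / 0.7246 = 232

λ ≈ 232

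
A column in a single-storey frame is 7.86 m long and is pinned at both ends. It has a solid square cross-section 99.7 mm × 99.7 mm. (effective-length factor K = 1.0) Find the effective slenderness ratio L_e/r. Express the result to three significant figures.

λ ≈ 273

I = a⁴/12 = 99.7⁴/12 = 8.234×10^6 mm⁴
A = 9.940×10^3 mm²;  r_min = √(I/A) = √(8.234×10^6/9.940×10^3) = 28.78 mm
L_e = K·L = 1 × 7.86 m = 7.860 m = 7860.0 mm
λ = L_e / r_min = 7860.0 / 28.78 = 273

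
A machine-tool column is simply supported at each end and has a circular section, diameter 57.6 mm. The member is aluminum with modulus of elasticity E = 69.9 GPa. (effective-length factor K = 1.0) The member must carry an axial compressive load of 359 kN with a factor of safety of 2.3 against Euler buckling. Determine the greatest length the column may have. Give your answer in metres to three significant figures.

I = πd⁴/64 = π×57.6⁴/64 = 5.403×10^5 mm⁴
I = 5.403×10^-7 m⁴
Required critical load P_cr = n·P = 2.3 × 359 = 825.7 kN = 8.257×10^5 N
From P_cr = π²EI/(K·L)²:  L = (1/K)·√(π²EI/P_cr) = (1/1)·√(π²×6.99×10^10×5.403×10^-7/8.257×10^5)
L = 0.672 m

L_max ≈ 0.672 m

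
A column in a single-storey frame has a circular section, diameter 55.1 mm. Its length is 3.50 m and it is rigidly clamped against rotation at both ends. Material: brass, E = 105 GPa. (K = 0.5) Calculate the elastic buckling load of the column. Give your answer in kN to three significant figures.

I = πd⁴/64 = π×55.1⁴/64 = 4.525×10^5 mm⁴
I = 4.525×10^5 mm⁴ = 4.525×10^-7 m⁴
Effective length L_e = K·L = 0.5 × 3.50 = 1.750 m
P_cr = π²EI / L_e² = π² × 105×10⁹ × 4.525×10^-7 / 1.750² = 1.531×10^5 N

P_cr ≈ 153 kN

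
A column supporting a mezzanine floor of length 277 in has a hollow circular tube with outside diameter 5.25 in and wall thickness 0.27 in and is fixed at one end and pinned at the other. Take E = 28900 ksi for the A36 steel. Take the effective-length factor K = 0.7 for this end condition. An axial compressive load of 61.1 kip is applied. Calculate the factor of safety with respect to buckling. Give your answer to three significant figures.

n ≈ 1.63

Inner diameter d_i = 5.25 − 2×0.27 = 4.710 in
I = π(d_o⁴ − d_i⁴)/64 = π(5.25⁴ − 4.710⁴)/64 = 13.13 in⁴
Effective length L_e = K·L = 0.7 × 277 = 193.9 in
P_cr = π²EI / L_e² = π² × 28900×10³ × 13.13 / 193.9² = 9.964×10^4 lb
Factor of safety n = P_cr / P = 99.639 / 61.1 = 1.63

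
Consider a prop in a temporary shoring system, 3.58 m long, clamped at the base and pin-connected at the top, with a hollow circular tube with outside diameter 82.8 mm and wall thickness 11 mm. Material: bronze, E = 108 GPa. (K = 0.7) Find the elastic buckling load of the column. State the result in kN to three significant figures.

P_cr ≈ 278 kN

Inner diameter d_i = 82.8 − 2×11 = 60.80 mm
I = π(d_o⁴ − d_i⁴)/64 = π(82.8⁴ − 60.80⁴)/64 = 1.636×10^6 mm⁴
I = 1.636×10^6 mm⁴ = 1.636×10^-6 m⁴
Effective length L_e = K·L = 0.7 × 3.58 = 2.506 m
P_cr = π²EI / L_e² = π² × 108×10⁹ × 1.636×10^-6 / 2.506² = 2.778×10^5 N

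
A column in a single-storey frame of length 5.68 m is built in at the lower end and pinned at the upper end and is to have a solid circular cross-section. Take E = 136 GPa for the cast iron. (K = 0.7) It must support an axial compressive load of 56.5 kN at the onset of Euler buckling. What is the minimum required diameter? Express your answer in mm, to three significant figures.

d ≈ 60.7 mm

L_e = K·L = 0.7 × 5.68 = 3.976 m
Required I = P_cr·L_e²/(π²E) = 5.650×10^4 × 3.976² / (π² × 1.36×10^11) = 6.654×10^-7 m⁴
I_req = 6.654×10^5 mm⁴
Solid circle: I = πd⁴/64  ⇒  d = (64I/π)^(1/4) = (64×6.654×10^5/π)^(1/4) = 60.7 mm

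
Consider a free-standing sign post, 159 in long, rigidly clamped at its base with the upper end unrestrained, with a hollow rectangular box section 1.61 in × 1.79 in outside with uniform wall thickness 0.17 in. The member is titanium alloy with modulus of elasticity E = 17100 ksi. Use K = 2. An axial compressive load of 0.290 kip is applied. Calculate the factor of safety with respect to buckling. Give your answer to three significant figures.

n ≈ 2.16

Inner dimensions: h_i = 1.79 − 2×0.17 = 1.450 in, b_i = 1.61 − 2×0.17 = 1.270 in
Weak-axis I_min = (h_o·b_o³ − h_i·b_i³)/12 with b_o = 1.61, b_i = 1.270 in (shorter outer/inner sides).
I_min = (1.79×1.61³ − 1.450×1.270³)/12 = 0.3750 in⁴
Effective length L_e = K·L = 2 × 159 = 318.0 in
P_cr = π²EI / L_e² = π² × 17100×10³ × 0.3750 / 318.0² = 625.9 lb
Factor of safety n = P_cr / P = 0.62586 / 0.290 = 2.16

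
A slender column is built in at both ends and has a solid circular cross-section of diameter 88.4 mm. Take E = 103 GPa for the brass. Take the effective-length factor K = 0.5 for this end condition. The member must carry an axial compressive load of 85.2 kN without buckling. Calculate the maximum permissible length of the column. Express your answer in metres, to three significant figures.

I = πd⁴/64 = π×88.4⁴/64 = 2.998×10^6 mm⁴
I = 2.998×10^-6 m⁴
At the buckling limit P_cr = P = 8.520×10^4 N
From P_cr = π²EI/(K·L)²:  L = (1/K)·√(π²EI/P_cr) = (1/0.5)·√(π²×1.03×10^11×2.998×10^-6/8.520×10^4)
L = 12.0 m

L_max ≈ 12.0 m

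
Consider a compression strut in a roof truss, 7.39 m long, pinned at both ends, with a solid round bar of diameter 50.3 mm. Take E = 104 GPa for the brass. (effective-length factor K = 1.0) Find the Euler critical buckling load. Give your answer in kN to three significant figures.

P_cr ≈ 5.91 kN

I = πd⁴/64 = π×50.3⁴/64 = 3.142×10^5 mm⁴
I = 3.142×10^5 mm⁴ = 3.142×10^-7 m⁴
Effective length L_e = K·L = 1 × 7.39 = 7.390 m
P_cr = π²EI / L_e² = π² × 104×10⁹ × 3.142×10^-7 / 7.390² = 5.906×10^3 N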